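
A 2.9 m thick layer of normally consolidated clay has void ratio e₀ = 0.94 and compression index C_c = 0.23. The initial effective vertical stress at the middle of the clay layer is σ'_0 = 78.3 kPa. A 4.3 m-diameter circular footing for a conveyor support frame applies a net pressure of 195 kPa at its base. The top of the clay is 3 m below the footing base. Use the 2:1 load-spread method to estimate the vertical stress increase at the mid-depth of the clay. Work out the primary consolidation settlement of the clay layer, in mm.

S_c ≈ 70.3 mm

Mid-depth of clay below the footing base: z = 3 + 2.9/2 = 4.45 m.
Stress increase at mid-clay by the 2:1 spreading method:
Δσ ≈ qD²/(D+z)² = 195×4.3²/(4.3+4.45)² = 47.093 kPa
Final effective stress: σ'_f = σ'_0 + Δσ = 78.3 + 47.093 = 125.39 kPa.
Normally consolidated clay, so the full stress increment lies on the virgin compression line:
S_c = C_c·H/(1+e₀)·log₁₀(σ'_f/σ'_0) = 0.23×2.9/(1+0.94)×log₁₀(125.39/78.3)
    = 0.34381 × 0.2045 = 0.07031 m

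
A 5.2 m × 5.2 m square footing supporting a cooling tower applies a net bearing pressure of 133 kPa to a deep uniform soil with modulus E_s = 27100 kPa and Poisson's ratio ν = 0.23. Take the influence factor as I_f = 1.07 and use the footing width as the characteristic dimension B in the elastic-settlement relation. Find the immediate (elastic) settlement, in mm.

S_e ≈ 25.9 mm

Immediate (elastic) settlement: S_e = q·B·(1−ν²)/E_s · I_f.
S_e = 133 × 5.2 × (1 − 0.23²) / 27100 × 1.07
    = 133 × 5.2 × 0.9471 / 27100 × 1.07
    = 0.02586 m = 25.86 mm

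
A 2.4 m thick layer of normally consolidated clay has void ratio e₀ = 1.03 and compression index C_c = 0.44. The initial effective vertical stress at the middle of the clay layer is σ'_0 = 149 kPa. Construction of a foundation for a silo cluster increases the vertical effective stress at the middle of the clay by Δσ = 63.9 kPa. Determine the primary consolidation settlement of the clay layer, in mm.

Final effective stress: σ'_f = σ'_0 + Δσ = 149 + 63.9 = 212.9 kPa.
Normally consolidated clay, so the full stress increment lies on the virgin compression line:
S_c = C_c·H/(1+e₀)·log₁₀(σ'_f/σ'_0) = 0.44×2.4/(1+1.03)×log₁₀(212.9/149)
    = 0.5202 × 0.15499 = 0.08063 m

S_c ≈ 80.6 mm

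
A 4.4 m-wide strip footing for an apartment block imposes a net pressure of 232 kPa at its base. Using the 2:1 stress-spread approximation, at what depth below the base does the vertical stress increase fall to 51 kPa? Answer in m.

2:1 spreading — at depth z the loaded area has grown by z in each plan dimension:
qB/(B+z) = Δσ_z ⇒ z = qB/Δσ_z − B = 232×4.4/51 − 4.4 = 15.62 m

z ≈ 15.6 m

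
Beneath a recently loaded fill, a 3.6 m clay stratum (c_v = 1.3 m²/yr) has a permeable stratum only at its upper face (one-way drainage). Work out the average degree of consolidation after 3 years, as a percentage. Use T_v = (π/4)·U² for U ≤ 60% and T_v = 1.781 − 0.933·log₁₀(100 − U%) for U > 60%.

Drainage path length: H_d = H = 3.6 m (single drainage).
T_v = c_v·t/H_d² = 1.3×3/3.6² = 0.30093.
T_v = 0.30093 corresponds to the U > 60% branch:
U = 1 − 10^((1.781 − T_v)/0.933)/100 = 0.6142

U ≈ 61.4 %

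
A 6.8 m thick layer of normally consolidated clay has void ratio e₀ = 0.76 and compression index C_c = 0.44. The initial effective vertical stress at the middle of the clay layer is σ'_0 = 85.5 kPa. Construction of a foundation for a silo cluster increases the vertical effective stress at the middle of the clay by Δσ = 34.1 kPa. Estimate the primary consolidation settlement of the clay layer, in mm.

S_c ≈ 248 mm

Final effective stress: σ'_f = σ'_0 + Δσ = 85.5 + 34.1 = 119.6 kPa.
Normally consolidated clay, so the full stress increment lies on the virgin compression line:
S_c = C_c·H/(1+e₀)·log₁₀(σ'_f/σ'_0) = 0.44×6.8/(1+0.76)×log₁₀(119.6/85.5)
    = 1.7 × 0.14577 = 0.2478 m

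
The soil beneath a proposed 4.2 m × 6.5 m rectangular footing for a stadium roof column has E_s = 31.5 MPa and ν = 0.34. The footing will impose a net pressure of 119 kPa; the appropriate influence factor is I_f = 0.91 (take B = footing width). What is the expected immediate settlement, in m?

S_e ≈ 0.0128 m

Immediate (elastic) settlement: S_e = q·B·(1−ν²)/E_s · I_f.
E_s = 31.5 MPa = 31500 kPa.
S_e = 119 × 4.2 × (1 − 0.34²) / 31500 × 0.91
    = 119 × 4.2 × 0.8844 / 31500 × 0.91
    = 0.01277 m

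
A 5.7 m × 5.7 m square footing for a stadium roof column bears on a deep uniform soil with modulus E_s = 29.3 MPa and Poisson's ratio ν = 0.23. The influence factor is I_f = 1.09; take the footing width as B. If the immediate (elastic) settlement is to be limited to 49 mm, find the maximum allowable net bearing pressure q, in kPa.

E_s = 29.3 MPa = 29300 kPa.
S_e = q·B·(1−ν²)/E_s · I_f  ⇒  q = S_e·E_s / (B·(1−ν²)·I_f).
q = 0.049 × 29300 / (5.7 × 0.9471 × 1.09) = 244 kPa

q ≈ 244 kPa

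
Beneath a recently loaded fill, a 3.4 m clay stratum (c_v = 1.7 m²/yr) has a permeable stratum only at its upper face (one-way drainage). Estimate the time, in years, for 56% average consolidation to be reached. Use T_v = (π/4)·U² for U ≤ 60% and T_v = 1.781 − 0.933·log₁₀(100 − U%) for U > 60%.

Drainage path length: H_d = H = 3.4 m (single drainage).
U ≤ 60%: T_v = (π/4)·U² = (π/4)×0.56² = 0.2463.
t = T_v·H_d²/c_v = 0.2463×3.4²/1.7 = 1.675 years.

t ≈ 1.67 years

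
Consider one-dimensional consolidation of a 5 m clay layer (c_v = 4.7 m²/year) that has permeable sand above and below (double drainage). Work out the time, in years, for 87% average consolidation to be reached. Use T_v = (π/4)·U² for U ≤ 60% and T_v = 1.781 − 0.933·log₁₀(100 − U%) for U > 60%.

Drainage path length: H_d = H/2 = 2.5 m (double drainage).
U > 60%: T_v = 1.781 − 0.933·log₁₀(100 − 87) = 0.74169.
t = T_v·H_d²/c_v = 0.74169×2.5²/4.7 = 0.9863 years.

t ≈ 0.986 years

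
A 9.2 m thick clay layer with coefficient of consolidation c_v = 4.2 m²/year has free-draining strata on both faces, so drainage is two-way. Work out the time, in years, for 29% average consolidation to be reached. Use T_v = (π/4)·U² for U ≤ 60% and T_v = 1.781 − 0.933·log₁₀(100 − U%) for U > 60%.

Drainage path length: H_d = H/2 = 4.6 m (double drainage).
U ≤ 60%: T_v = (π/4)·U² = (π/4)×0.29² = 0.066052.
t = T_v·H_d²/c_v = 0.066052×4.6²/4.2 = 0.3328 years.

t ≈ 0.333 years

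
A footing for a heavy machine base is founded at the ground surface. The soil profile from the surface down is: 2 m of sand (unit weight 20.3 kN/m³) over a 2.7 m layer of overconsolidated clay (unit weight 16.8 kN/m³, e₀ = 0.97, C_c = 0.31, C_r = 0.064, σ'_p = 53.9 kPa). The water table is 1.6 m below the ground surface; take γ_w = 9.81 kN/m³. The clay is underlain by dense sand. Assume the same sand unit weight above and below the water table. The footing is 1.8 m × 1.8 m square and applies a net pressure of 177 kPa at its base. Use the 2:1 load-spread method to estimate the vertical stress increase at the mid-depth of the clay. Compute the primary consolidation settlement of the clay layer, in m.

S_c ≈ 0.0481 m

Mid-depth of clay below the ground surface: z = 2 + 2.7/2 = 3.35 m.
Total vertical stress at mid-clay: σ_v = 20.3×2 + 16.8×1.35 = 63.28 kPa.
Pore pressure: u = 9.81×(3.35 − 1.6) = 17.168 kPa.
Initial effective stress: σ'_0 = σ_v − u = 63.28 − 17.168 = 46.112 kPa.
Stress increase at mid-clay by the 2:1 spreading method:
Δσ = qBL/((B+z)(L+z)) = 177×1.8×1.8/((1.8+3.35)(1.8+3.35)) = 21.622 kPa
Final effective stress: σ'_f = 46.112 + 21.622 = 67.734 kPa.
σ'_f = 67.734 > σ'_p = 53.9 kPa, so the stress path crosses the preconsolidation pressure — recompression up to σ'_p, then virgin compression beyond:
S_c = H/(1+e₀)·[C_r·log₁₀(σ'_p/σ'_0) + C_c·log₁₀(σ'_f/σ'_p)]
    = 2.7/1.97 × [0.064×log₁₀(53.9/46.112) + 0.31×log₁₀(67.734/53.9)]
    = 1.3706 × [0.0043376 + 0.030758] = 0.0481 m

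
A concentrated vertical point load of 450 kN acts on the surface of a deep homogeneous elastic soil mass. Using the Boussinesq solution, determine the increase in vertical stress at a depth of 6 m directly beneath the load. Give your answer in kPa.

Boussinesq vertical stress below a point load on an elastic half-space:
Δσ_z = 3P/(2πz²) · [1 + (r/z)²]^(−5/2)
r/z = 0/6 = 0; [1+(r/z)²]^(−5/2) = 1.
Δσ_z = 3×450/(2π×6²) × 1 = 5.9683 × 1 = 5.968 kPa

Δσ_z ≈ 5.97 kPa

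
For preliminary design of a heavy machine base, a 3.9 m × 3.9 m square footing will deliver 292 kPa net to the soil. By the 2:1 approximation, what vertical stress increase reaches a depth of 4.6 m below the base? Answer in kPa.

Δσ_z ≈ 61.5 kPa

By the 2:1 method the load spreads at 1 horizontal : 2 vertical, so at depth z the loaded area has grown by z in each plan dimension:
Δσ = qBL/((B+z)(L+z)) = 292×3.9×3.9/((3.9+4.6)(3.9+4.6)) = 61.472 kPa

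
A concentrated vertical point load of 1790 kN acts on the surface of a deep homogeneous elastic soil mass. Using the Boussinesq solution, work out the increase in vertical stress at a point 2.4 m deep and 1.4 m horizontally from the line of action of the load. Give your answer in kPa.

Δσ_z ≈ 71.3 kPa

Boussinesq vertical stress below a point load on an elastic half-space:
Δσ_z = 3P/(2πz²) · [1 + (r/z)²]^(−5/2)
r/z = 1.4/2.4 = 0.58333; [1+(r/z)²]^(−5/2) = 0.48085.
Δσ_z = 3×1790/(2π×2.4²) × 0.48085 = 148.38 × 0.48085 = 71.35 kPa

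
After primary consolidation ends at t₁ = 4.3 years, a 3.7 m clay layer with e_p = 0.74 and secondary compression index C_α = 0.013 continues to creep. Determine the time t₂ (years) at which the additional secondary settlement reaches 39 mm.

S_s = C_α·H/(1+e_p)·log₁₀(t₂/t₁) ⇒ log₁₀(t₂/t₁) = S_s·(1+e_p)/(C_α·H).
log₁₀(t₂/t₁) = 0.039 × (1+0.74) / (0.013×3.7) = 1.411
t₂ = t₁ × 10^1.411 = 4.3 × 25.75 = 110.7 years

t₂ ≈ 111 years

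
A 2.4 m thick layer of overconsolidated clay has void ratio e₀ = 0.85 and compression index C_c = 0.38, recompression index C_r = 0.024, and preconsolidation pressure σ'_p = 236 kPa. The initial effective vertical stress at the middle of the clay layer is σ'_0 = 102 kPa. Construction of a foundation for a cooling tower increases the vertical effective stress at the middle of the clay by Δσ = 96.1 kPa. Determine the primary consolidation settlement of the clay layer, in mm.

Final effective stress: σ'_f = 102 + 96.1 = 198.1 kPa.
σ'_f = 198.1 ≤ σ'_p = 236 kPa, so the clay remains overconsolidated and only the recompression index applies:
S_c = C_r·H/(1+e₀)·log₁₀(σ'_f/σ'_0) = 0.024×2.4/1.85×log₁₀(198.1/102)
    = 0.031135 × 0.28828 = 0.008976 m

S_c ≈ 8.98 mm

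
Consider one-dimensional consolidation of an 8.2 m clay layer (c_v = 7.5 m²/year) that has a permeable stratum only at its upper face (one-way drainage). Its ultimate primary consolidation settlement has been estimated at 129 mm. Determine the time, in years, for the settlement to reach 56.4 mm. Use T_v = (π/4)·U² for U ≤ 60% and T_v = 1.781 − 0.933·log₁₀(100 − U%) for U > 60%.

t ≈ 1.35 years

Drainage path length: H_d = H = 8.2 m (single drainage).
U = S(t)/S_ult = 56.4/129 = 0.4372.
U ≤ 60%: T_v = (π/4)·U² = (π/4)×0.43721² = 0.15013.
t = T_v·H_d²/c_v = 0.15013×8.2²/7.5 = 1.346 years.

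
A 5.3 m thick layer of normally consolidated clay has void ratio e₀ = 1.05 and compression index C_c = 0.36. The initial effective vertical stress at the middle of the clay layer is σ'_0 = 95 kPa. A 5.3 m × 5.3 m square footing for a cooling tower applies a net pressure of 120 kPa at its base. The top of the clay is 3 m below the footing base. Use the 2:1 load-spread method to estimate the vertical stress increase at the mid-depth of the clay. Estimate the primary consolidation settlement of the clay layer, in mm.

Mid-depth of clay below the footing base: z = 3 + 5.3/2 = 5.65 m.
Stress increase at mid-clay by the 2:1 spreading method:
Δσ = qBL/((B+z)(L+z)) = 120×5.3×5.3/((5.3+5.65)(5.3+5.65)) = 28.113 kPa
Final effective stress: σ'_f = σ'_0 + Δσ = 95 + 28.113 = 123.11 kPa.
Normally consolidated clay, so the full stress increment lies on the virgin compression line:
S_c = C_c·H/(1+e₀)·log₁₀(σ'_f/σ'_0) = 0.36×5.3/(1+1.05)×log₁₀(123.11/95)
    = 0.93073 × 0.11257 = 0.1048 m

S_c ≈ 105 mm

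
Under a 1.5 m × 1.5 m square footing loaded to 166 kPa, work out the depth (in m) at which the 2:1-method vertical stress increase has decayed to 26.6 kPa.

2:1 spreading — at depth z the loaded area has grown by z in each plan dimension:
qB²/(B+z)² = Δσ_z ⇒ z = B(√(q/Δσ_z) − 1) = 1.5×(√(166/26.6) − 1) = 2.247 m

z ≈ 2.25 m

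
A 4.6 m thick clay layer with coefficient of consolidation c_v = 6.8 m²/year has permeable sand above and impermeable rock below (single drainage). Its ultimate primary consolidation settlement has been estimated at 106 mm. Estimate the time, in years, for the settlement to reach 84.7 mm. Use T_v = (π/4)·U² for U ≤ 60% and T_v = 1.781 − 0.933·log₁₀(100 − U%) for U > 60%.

t ≈ 1.76 years

Drainage path length: H_d = H = 4.6 m (single drainage).
U = S(t)/S_ult = 84.7/106 = 0.7991.
U > 60%: T_v = 1.781 − 0.933·log₁₀(100 − 79.906) = 0.56523.
t = T_v·H_d²/c_v = 0.56523×4.6²/6.8 = 1.759 years.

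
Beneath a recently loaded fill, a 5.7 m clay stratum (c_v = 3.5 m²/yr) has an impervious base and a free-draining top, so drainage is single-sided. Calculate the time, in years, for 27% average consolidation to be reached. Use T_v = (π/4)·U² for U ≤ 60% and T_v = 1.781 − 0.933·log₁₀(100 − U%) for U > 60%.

t ≈ 0.531 years

Drainage path length: H_d = H = 5.7 m (single drainage).
U ≤ 60%: T_v = (π/4)·U² = (π/4)×0.27² = 0.057256.
t = T_v·H_d²/c_v = 0.057256×5.7²/3.5 = 0.5315 years.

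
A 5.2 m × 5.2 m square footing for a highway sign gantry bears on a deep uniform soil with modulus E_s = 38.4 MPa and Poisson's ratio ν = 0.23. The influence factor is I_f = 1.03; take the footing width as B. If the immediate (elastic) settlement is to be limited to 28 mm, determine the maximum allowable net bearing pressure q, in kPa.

q ≈ 212 kPa

E_s = 38.4 MPa = 38400 kPa.
S_e = q·B·(1−ν²)/E_s · I_f  ⇒  q = S_e·E_s / (B·(1−ν²)·I_f).
q = 0.028 × 38400 / (5.2 × 0.9471 × 1.03) = 212 kPa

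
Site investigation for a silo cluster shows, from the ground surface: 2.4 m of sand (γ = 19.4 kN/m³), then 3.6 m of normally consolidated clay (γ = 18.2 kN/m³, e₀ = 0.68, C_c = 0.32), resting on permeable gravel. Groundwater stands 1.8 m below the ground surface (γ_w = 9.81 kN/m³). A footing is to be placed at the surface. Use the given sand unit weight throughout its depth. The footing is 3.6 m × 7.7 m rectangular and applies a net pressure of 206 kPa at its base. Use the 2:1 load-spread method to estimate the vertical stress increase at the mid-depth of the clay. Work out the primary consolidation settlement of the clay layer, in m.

Mid-depth of clay below the ground surface: z = 2.4 + 3.6/2 = 4.2 m.
Total vertical stress at mid-clay: σ_v = 19.4×2.4 + 18.2×1.8 = 79.32 kPa.
Pore pressure: u = 9.81×(4.2 − 1.8) = 23.544 kPa.
Initial effective stress: σ'_0 = σ_v − u = 79.32 − 23.544 = 55.776 kPa.
Stress increase at mid-clay by the 2:1 spreading method:
Δσ = qBL/((B+z)(L+z)) = 206×3.6×7.7/((3.6+4.2)(7.7+4.2)) = 61.52 kPa
Final effective stress: σ'_f = σ'_0 + Δσ = 55.776 + 61.52 = 117.3 kPa.
Normally consolidated clay, so the full stress increment lies on the virgin compression line:
S_c = C_c·H/(1+e₀)·log₁₀(σ'_f/σ'_0) = 0.32×3.6/(1+0.68)×log₁₀(117.3/55.776)
    = 0.68571 × 0.32285 = 0.2214 m

S_c ≈ 0.221 m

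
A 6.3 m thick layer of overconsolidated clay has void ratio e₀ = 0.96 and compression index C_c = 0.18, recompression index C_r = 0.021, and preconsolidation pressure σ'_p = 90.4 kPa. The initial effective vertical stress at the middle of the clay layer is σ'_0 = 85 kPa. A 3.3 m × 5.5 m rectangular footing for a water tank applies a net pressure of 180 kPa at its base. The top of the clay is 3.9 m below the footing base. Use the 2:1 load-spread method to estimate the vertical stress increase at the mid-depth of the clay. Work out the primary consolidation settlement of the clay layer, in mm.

S_c ≈ 51.5 mm

Mid-depth of clay below the footing base: z = 3.9 + 6.3/2 = 7.05 m.
Stress increase at mid-clay by the 2:1 spreading method:
Δσ = qBL/((B+z)(L+z)) = 180×3.3×5.5/((3.3+7.05)(5.5+7.05)) = 25.152 kPa
Final effective stress: σ'_f = 85 + 25.152 = 110.15 kPa.
σ'_f = 110.15 > σ'_p = 90.4 kPa, so the stress path crosses the preconsolidation pressure — recompression up to σ'_p, then virgin compression beyond:
S_c = H/(1+e₀)·[C_r·log₁₀(σ'_p/σ'_0) + C_c·log₁₀(σ'_f/σ'_p)]
    = 6.3/1.96 × [0.021×log₁₀(90.4/85) + 0.18×log₁₀(110.15/90.4)]
    = 3.2143 × [0.00056174 + 0.015447] = 0.05146 m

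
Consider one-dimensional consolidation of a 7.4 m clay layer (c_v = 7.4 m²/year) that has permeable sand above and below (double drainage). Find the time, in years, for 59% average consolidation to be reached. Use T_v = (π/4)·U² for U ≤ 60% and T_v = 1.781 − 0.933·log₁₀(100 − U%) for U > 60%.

Drainage path length: H_d = H/2 = 3.7 m (double drainage).
U ≤ 60%: T_v = (π/4)·U² = (π/4)×0.59² = 0.2734.
t = T_v·H_d²/c_v = 0.2734×3.7²/7.4 = 0.5058 years.

t ≈ 0.506 years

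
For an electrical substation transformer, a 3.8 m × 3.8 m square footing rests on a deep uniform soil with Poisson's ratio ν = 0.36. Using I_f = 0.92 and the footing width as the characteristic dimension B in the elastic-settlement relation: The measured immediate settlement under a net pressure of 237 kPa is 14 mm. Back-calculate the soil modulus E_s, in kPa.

E_s ≈ 51500 kPa

S_e = q·B·(1−ν²)/E_s · I_f  ⇒  E_s = q·B·(1−ν²)·I_f / S_e.
E_s = 237 × 3.8 × 0.8704 × 0.92 / 0.014 = 51510 kPa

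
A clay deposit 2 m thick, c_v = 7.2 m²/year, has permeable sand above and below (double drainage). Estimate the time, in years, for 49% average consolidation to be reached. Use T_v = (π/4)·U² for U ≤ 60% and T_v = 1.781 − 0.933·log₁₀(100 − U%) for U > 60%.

t ≈ 0.0262 years

Drainage path length: H_d = H/2 = 1 m (double drainage).
U ≤ 60%: T_v = (π/4)·U² = (π/4)×0.49² = 0.18857.
t = T_v·H_d²/c_v = 0.18857×1²/7.2 = 0.02619 years.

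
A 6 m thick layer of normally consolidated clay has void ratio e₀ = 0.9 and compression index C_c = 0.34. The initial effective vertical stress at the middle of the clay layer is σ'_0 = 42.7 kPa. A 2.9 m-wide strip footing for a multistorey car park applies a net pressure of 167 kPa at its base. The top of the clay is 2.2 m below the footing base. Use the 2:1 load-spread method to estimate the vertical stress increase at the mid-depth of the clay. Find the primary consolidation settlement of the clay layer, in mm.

Mid-depth of clay below the footing base: z = 2.2 + 6/2 = 5.2 m.
Stress increase at mid-clay by the 2:1 spreading method:
Δσ = qB/(B+z) = 167×2.9/(2.9+5.2) = 59.79 kPa
Final effective stress: σ'_f = σ'_0 + Δσ = 42.7 + 59.79 = 102.49 kPa.
Normally consolidated clay, so the full stress increment lies on the virgin compression line:
S_c = C_c·H/(1+e₀)·log₁₀(σ'_f/σ'_0) = 0.34×6/(1+0.9)×log₁₀(102.49/42.7)
    = 1.0737 × 0.38025 = 0.4083 m

S_c ≈ 408 mm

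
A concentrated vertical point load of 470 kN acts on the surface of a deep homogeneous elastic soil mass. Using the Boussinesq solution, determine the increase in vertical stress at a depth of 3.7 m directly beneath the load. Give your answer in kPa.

Boussinesq vertical stress below a point load on an elastic half-space:
Δσ_z = 3P/(2πz²) · [1 + (r/z)²]^(−5/2)
r/z = 0/3.7 = 0; [1+(r/z)²]^(−5/2) = 1.
Δσ_z = 3×470/(2π×3.7²) × 1 = 16.392 × 1 = 16.39 kPa

Δσ_z ≈ 16.4 kPa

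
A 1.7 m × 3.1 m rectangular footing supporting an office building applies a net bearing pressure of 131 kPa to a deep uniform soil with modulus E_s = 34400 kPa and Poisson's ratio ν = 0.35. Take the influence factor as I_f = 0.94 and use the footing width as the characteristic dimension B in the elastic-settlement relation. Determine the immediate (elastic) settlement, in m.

Immediate (elastic) settlement: S_e = q·B·(1−ν²)/E_s · I_f.
S_e = 131 × 1.7 × (1 − 0.35²) / 34400 × 0.94
    = 131 × 1.7 × 0.8775 / 34400 × 0.94
    = 0.00534 m

S_e ≈ 0.00534 m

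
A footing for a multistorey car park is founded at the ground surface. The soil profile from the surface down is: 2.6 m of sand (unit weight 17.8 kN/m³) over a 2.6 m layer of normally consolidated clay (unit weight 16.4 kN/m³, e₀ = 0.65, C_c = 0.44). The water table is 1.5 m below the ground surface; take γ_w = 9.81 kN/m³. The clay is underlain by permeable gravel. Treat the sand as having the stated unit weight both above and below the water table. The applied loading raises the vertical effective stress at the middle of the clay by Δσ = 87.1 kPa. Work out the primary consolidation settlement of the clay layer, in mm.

Mid-depth of clay below the ground surface: z = 2.6 + 2.6/2 = 3.9 m.
Total vertical stress at mid-clay: σ_v = 17.8×2.6 + 16.4×1.3 = 67.6 kPa.
Pore pressure: u = 9.81×(3.9 − 1.5) = 23.544 kPa.
Initial effective stress: σ'_0 = σ_v − u = 67.6 − 23.544 = 44.056 kPa.
Final effective stress: σ'_f = σ'_0 + Δσ = 44.056 + 87.1 = 131.16 kPa.
Normally consolidated clay, so the full stress increment lies on the virgin compression line:
S_c = C_c·H/(1+e₀)·log₁₀(σ'_f/σ'_0) = 0.44×2.6/(1+0.65)×log₁₀(131.16/44.056)
    = 0.69333 × 0.4738 = 0.3285 m

S_c ≈ 328 mm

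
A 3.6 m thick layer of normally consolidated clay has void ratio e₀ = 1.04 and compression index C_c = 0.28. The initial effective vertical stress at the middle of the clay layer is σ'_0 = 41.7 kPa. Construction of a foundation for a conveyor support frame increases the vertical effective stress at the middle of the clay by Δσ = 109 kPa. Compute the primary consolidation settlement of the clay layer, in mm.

Final effective stress: σ'_f = σ'_0 + Δσ = 41.7 + 109 = 150.7 kPa.
Normally consolidated clay, so the full stress increment lies on the virgin compression line:
S_c = C_c·H/(1+e₀)·log₁₀(σ'_f/σ'_0) = 0.28×3.6/(1+1.04)×log₁₀(150.7/41.7)
    = 0.49412 × 0.55798 = 0.2757 m

S_c ≈ 276 mm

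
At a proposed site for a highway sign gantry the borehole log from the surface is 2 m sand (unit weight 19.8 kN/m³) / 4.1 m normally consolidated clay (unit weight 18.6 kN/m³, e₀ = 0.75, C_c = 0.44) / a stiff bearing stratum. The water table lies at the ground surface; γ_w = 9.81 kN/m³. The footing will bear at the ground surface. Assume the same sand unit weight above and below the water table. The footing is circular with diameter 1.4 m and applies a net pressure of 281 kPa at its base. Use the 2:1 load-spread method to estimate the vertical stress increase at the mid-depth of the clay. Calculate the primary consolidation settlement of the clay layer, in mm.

Mid-depth of clay below the ground surface: z = 2 + 4.1/2 = 4.05 m.
Total vertical stress at mid-clay: σ_v = 19.8×2 + 18.6×2.05 = 77.73 kPa.
Pore pressure: u = 9.81×(4.05 − 0) = 39.73 kPa.
Initial effective stress: σ'_0 = σ_v − u = 77.73 − 39.73 = 38 kPa.
Stress increase at mid-clay by the 2:1 spreading method:
Δσ ≈ qD²/(D+z)² = 281×1.4²/(1.4+4.05)² = 18.543 kPa
Final effective stress: σ'_f = σ'_0 + Δσ = 38 + 18.543 = 56.543 kPa.
Normally consolidated clay, so the full stress increment lies on the virgin compression line:
S_c = C_c·H/(1+e₀)·log₁₀(σ'_f/σ'_0) = 0.44×4.1/(1+0.75)×log₁₀(56.543/38)
    = 1.0309 × 0.1726 = 0.1779 m

S_c ≈ 178 mm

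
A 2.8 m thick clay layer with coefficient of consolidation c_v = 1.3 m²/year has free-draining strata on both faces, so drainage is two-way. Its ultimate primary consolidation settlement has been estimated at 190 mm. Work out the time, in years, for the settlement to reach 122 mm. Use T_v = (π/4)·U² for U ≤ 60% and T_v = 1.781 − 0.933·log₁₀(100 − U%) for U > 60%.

t ≈ 0.5 years

Drainage path length: H_d = H/2 = 1.4 m (double drainage).
U = S(t)/S_ult = 122/190 = 0.6421.
U > 60%: T_v = 1.781 − 0.933·log₁₀(100 − 64.211) = 0.33135.
t = T_v·H_d²/c_v = 0.33135×1.4²/1.3 = 0.4996 years.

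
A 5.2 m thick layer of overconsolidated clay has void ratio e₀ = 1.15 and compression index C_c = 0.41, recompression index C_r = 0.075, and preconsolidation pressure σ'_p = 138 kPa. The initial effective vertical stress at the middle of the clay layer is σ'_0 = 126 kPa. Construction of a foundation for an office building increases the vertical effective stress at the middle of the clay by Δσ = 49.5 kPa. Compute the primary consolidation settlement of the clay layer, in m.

Final effective stress: σ'_f = 126 + 49.5 = 175.5 kPa.
σ'_f = 175.5 > σ'_p = 138 kPa, so the stress path crosses the preconsolidation pressure — recompression up to σ'_p, then virgin compression beyond:
S_c = H/(1+e₀)·[C_r·log₁₀(σ'_p/σ'_0) + C_c·log₁₀(σ'_f/σ'_p)]
    = 5.2/2.15 × [0.075×log₁₀(138/126) + 0.41×log₁₀(175.5/138)]
    = 2.4186 × [0.0029631 + 0.042803] = 0.1107 m

S_c ≈ 0.111 m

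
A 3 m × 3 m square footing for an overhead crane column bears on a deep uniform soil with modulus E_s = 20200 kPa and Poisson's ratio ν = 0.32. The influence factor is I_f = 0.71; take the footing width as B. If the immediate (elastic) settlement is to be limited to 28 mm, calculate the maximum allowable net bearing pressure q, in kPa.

q ≈ 296 kPa

S_e = q·B·(1−ν²)/E_s · I_f  ⇒  q = S_e·E_s / (B·(1−ν²)·I_f).
q = 0.028 × 20200 / (3 × 0.8976 × 0.71) = 295.8 kPa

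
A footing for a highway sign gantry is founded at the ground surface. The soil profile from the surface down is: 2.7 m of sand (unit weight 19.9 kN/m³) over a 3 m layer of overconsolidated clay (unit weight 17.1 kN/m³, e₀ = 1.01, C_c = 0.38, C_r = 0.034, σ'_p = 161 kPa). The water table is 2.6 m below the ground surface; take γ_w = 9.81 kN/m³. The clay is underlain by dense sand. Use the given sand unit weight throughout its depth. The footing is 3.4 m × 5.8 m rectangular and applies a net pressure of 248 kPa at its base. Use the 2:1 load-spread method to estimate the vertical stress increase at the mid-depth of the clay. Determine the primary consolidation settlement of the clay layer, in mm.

Mid-depth of clay below the ground surface: z = 2.7 + 3/2 = 4.2 m.
Total vertical stress at mid-clay: σ_v = 19.9×2.7 + 17.1×1.5 = 79.38 kPa.
Pore pressure: u = 9.81×(4.2 − 2.6) = 15.696 kPa.
Initial effective stress: σ'_0 = σ_v − u = 79.38 − 15.696 = 63.684 kPa.
Stress increase at mid-clay by the 2:1 spreading method:
Δσ = qBL/((B+z)(L+z)) = 248×3.4×5.8/((3.4+4.2)(5.8+4.2)) = 64.349 kPa
Final effective stress: σ'_f = 63.684 + 64.349 = 128.03 kPa.
σ'_f = 128.03 ≤ σ'_p = 161 kPa, so the clay remains overconsolidated and only the recompression index applies:
S_c = C_r·H/(1+e₀)·log₁₀(σ'_f/σ'_0) = 0.034×3/2.01×log₁₀(128.03/63.684)
    = 0.050745 × 0.30328 = 0.01539 m

S_c ≈ 15.4 mm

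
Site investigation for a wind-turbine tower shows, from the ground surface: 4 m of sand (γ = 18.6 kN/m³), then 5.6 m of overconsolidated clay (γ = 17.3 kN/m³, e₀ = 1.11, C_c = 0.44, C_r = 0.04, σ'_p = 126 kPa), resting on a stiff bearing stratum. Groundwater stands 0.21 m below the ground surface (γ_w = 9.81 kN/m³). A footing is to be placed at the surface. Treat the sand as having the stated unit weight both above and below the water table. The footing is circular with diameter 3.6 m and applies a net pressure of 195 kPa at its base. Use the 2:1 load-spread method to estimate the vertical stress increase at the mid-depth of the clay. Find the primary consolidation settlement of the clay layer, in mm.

Mid-depth of clay below the ground surface: z = 4 + 5.6/2 = 6.8 m.
Total vertical stress at mid-clay: σ_v = 18.6×4 + 17.3×2.8 = 122.84 kPa.
Pore pressure: u = 9.81×(6.8 − 0.21) = 64.648 kPa.
Initial effective stress: σ'_0 = σ_v − u = 122.84 − 64.648 = 58.192 kPa.
Stress increase at mid-clay by the 2:1 spreading method:
Δσ ≈ qD²/(D+z)² = 195×3.6²/(3.6+6.8)² = 23.365 kPa
Final effective stress: σ'_f = 58.192 + 23.365 = 81.557 kPa.
σ'_f = 81.557 ≤ σ'_p = 126 kPa, so the clay remains overconsolidated and only the recompression index applies:
S_c = C_r·H/(1+e₀)·log₁₀(σ'_f/σ'_0) = 0.04×5.6/2.11×log₁₀(81.557/58.192)
    = 0.10616 × 0.1466 = 0.01556 m

S_c ≈ 15.6 mm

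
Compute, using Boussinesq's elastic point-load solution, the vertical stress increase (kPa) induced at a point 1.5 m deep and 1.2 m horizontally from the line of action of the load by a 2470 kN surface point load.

Boussinesq vertical stress below a point load on an elastic half-space:
Δσ_z = 3P/(2πz²) · [1 + (r/z)²]^(−5/2)
r/z = 1.2/1.5 = 0.8; [1+(r/z)²]^(−5/2) = 0.29033.
Δσ_z = 3×2470/(2π×1.5²) × 0.29033 = 524.15 × 0.29033 = 152.2 kPa

Δσ_z ≈ 152 kPa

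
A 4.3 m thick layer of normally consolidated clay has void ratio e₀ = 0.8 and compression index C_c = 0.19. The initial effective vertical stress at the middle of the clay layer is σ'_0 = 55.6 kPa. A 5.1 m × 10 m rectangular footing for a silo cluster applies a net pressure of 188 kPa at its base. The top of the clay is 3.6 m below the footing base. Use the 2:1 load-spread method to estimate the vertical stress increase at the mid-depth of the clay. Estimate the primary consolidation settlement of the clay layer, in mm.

S_c ≈ 138 mm

Mid-depth of clay below the footing base: z = 3.6 + 4.3/2 = 5.75 m.
Stress increase at mid-clay by the 2:1 spreading method:
Δσ = qBL/((B+z)(L+z)) = 188×5.1×10/((5.1+5.75)(10+5.75)) = 56.107 kPa
Final effective stress: σ'_f = σ'_0 + Δσ = 55.6 + 56.107 = 111.71 kPa.
Normally consolidated clay, so the full stress increment lies on the virgin compression line:
S_c = C_c·H/(1+e₀)·log₁₀(σ'_f/σ'_0) = 0.19×4.3/(1+0.8)×log₁₀(111.71/55.6)
    = 0.45389 × 0.30302 = 0.1375 m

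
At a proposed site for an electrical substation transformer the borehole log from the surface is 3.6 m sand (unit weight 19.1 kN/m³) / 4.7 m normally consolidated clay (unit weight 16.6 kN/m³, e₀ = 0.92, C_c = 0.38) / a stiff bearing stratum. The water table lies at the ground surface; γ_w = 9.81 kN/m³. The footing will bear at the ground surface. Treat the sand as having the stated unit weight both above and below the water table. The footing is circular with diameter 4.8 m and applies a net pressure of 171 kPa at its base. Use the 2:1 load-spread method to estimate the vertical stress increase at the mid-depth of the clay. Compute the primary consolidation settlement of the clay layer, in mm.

Mid-depth of clay below the ground surface: z = 3.6 + 4.7/2 = 5.95 m.
Total vertical stress at mid-clay: σ_v = 19.1×3.6 + 16.6×2.35 = 107.77 kPa.
Pore pressure: u = 9.81×(5.95 − 0) = 58.37 kPa.
Initial effective stress: σ'_0 = σ_v − u = 107.77 − 58.37 = 49.4 kPa.
Stress increase at mid-clay by the 2:1 spreading method:
Δσ ≈ qD²/(D+z)² = 171×4.8²/(4.8+5.95)² = 34.093 kPa
Final effective stress: σ'_f = σ'_0 + Δσ = 49.4 + 34.093 = 83.493 kPa.
Normally consolidated clay, so the full stress increment lies on the virgin compression line:
S_c = C_c·H/(1+e₀)·log₁₀(σ'_f/σ'_0) = 0.38×4.7/(1+0.92)×log₁₀(83.493/49.4)
    = 0.93021 × 0.22792 = 0.212 m

S_c ≈ 212 mm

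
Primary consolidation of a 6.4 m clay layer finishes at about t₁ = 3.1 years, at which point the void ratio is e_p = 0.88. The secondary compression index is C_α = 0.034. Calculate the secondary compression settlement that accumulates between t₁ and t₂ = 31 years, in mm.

S_s ≈ 116 mm

Secondary compression: S_s = C_α·H/(1+e_p)·log₁₀(t₂/t₁)
S_s = 0.034×6.4/(1+0.88)×log₁₀(31/3.1)
    = 0.1157 × 1 = 0.1157 m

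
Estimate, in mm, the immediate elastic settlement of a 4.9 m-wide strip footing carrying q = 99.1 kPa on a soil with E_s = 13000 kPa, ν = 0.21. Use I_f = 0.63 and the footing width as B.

S_e ≈ 22.5 mm

Immediate (elastic) settlement: S_e = q·B·(1−ν²)/E_s · I_f.
S_e = 99.1 × 4.9 × (1 − 0.21²) / 13000 × 0.63
    = 99.1 × 4.9 × 0.9559 / 13000 × 0.63
    = 0.02249 m = 22.49 mm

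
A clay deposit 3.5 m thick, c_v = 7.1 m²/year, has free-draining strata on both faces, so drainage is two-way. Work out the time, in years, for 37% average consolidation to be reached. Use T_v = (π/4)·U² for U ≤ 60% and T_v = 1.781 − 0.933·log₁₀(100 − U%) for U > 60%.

t ≈ 0.0464 years

Drainage path length: H_d = H/2 = 1.75 m (double drainage).
U ≤ 60%: T_v = (π/4)·U² = (π/4)×0.37² = 0.10752.
t = T_v·H_d²/c_v = 0.10752×1.75²/7.1 = 0.04638 years.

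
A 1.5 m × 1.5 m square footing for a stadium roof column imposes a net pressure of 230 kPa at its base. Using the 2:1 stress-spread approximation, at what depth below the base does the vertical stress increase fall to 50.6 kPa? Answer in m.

2:1 spreading — at depth z the loaded area has grown by z in each plan dimension:
qB²/(B+z)² = Δσ_z ⇒ z = B(√(q/Δσ_z) − 1) = 1.5×(√(230/50.6) − 1) = 1.698 m

z ≈ 1.7 m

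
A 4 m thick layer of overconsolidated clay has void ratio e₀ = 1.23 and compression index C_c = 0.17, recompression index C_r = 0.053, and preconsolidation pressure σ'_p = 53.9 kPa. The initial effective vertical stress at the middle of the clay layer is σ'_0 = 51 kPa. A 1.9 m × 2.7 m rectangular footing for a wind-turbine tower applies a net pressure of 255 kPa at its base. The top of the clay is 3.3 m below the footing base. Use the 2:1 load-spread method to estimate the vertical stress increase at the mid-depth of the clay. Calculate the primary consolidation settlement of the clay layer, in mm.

Mid-depth of clay below the footing base: z = 3.3 + 4/2 = 5.3 m.
Stress increase at mid-clay by the 2:1 spreading method:
Δσ = qBL/((B+z)(L+z)) = 255×1.9×2.7/((1.9+5.3)(2.7+5.3)) = 22.711 kPa
Final effective stress: σ'_f = 51 + 22.711 = 73.711 kPa.
σ'_f = 73.711 > σ'_p = 53.9 kPa, so the stress path crosses the preconsolidation pressure — recompression up to σ'_p, then virgin compression beyond:
S_c = H/(1+e₀)·[C_r·log₁₀(σ'_p/σ'_0) + C_c·log₁₀(σ'_f/σ'_p)]
    = 4/2.23 × [0.053×log₁₀(53.9/51) + 0.17×log₁₀(73.711/53.9)]
    = 1.7937 × [0.001273 + 0.02311] = 0.04374 m

S_c ≈ 43.7 mm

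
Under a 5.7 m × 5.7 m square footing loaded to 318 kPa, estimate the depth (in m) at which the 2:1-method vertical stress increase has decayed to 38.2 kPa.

2:1 spreading — at depth z the loaded area has grown by z in each plan dimension:
qB²/(B+z)² = Δσ_z ⇒ z = B(√(q/Δσ_z) − 1) = 5.7×(√(318/38.2) − 1) = 10.75 m

z ≈ 10.7 m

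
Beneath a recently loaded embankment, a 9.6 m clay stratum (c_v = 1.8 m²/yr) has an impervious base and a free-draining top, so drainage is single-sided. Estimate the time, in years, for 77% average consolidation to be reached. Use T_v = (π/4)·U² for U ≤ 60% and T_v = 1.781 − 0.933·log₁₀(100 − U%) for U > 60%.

t ≈ 26.1 years

Drainage path length: H_d = H = 9.6 m (single drainage).
U > 60%: T_v = 1.781 − 0.933·log₁₀(100 − 77) = 0.51051.
t = T_v·H_d²/c_v = 0.51051×9.6²/1.8 = 26.14 years.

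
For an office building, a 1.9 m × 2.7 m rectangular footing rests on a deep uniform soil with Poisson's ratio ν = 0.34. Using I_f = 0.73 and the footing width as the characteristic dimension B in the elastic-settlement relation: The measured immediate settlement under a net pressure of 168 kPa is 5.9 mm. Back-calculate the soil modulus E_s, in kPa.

S_e = q·B·(1−ν²)/E_s · I_f  ⇒  E_s = q·B·(1−ν²)·I_f / S_e.
E_s = 168 × 1.9 × 0.8844 × 0.73 / 0.0059 = 34930 kPa

E_s ≈ 34900 kPa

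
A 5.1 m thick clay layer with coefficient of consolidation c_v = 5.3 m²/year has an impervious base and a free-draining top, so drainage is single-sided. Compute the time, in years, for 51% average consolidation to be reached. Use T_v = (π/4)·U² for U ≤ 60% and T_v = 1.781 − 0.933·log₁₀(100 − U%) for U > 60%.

Drainage path length: H_d = H = 5.1 m (single drainage).
U ≤ 60%: T_v = (π/4)·U² = (π/4)×0.51² = 0.20428.
t = T_v·H_d²/c_v = 0.20428×5.1²/5.3 = 1.003 years.

t ≈ 1 years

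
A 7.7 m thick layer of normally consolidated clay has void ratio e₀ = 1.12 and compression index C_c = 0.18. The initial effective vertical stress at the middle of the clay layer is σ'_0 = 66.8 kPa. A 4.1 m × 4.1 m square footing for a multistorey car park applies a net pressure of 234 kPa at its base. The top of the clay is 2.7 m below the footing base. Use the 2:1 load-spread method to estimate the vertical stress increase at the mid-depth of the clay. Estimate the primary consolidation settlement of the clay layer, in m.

Mid-depth of clay below the footing base: z = 2.7 + 7.7/2 = 6.55 m.
Stress increase at mid-clay by the 2:1 spreading method:
Δσ = qBL/((B+z)(L+z)) = 234×4.1×4.1/((4.1+6.55)(4.1+6.55)) = 34.68 kPa
Final effective stress: σ'_f = σ'_0 + Δσ = 66.8 + 34.68 = 101.48 kPa.
Normally consolidated clay, so the full stress increment lies on the virgin compression line:
S_c = C_c·H/(1+e₀)·log₁₀(σ'_f/σ'_0) = 0.18×7.7/(1+1.12)×log₁₀(101.48/66.8)
    = 0.65377 × 0.1816 = 0.1187 m

S_c ≈ 0.119 m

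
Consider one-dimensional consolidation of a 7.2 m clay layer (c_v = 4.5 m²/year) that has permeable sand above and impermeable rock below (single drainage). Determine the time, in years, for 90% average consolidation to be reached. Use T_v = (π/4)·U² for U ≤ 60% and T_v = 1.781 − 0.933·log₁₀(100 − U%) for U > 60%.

Drainage path length: H_d = H = 7.2 m (single drainage).
U > 60%: T_v = 1.781 − 0.933·log₁₀(100 − 90) = 0.848.
t = T_v·H_d²/c_v = 0.848×7.2²/4.5 = 9.769 years.

t ≈ 9.77 years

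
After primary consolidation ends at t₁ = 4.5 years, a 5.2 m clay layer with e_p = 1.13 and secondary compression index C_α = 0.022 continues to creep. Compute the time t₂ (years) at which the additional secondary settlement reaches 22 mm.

S_s = C_α·H/(1+e_p)·log₁₀(t₂/t₁) ⇒ log₁₀(t₂/t₁) = S_s·(1+e_p)/(C_α·H).
log₁₀(t₂/t₁) = 0.022 × (1+1.13) / (0.022×5.2) = 0.4096
t₂ = t₁ × 10^0.4096 = 4.5 × 2.568 = 11.56 years

t₂ ≈ 11.6 years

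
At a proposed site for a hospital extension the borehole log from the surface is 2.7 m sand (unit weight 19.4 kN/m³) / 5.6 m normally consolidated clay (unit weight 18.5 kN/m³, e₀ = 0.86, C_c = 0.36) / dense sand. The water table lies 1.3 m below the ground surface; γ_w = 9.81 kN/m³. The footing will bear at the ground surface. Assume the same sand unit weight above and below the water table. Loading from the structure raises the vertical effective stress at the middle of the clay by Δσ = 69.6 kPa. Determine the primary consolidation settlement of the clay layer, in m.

Mid-depth of clay below the ground surface: z = 2.7 + 5.6/2 = 5.5 m.
Total vertical stress at mid-clay: σ_v = 19.4×2.7 + 18.5×2.8 = 104.18 kPa.
Pore pressure: u = 9.81×(5.5 − 1.3) = 41.202 kPa.
Initial effective stress: σ'_0 = σ_v − u = 104.18 − 41.202 = 62.978 kPa.
Final effective stress: σ'_f = σ'_0 + Δσ = 62.978 + 69.6 = 132.58 kPa.
Normally consolidated clay, so the full stress increment lies on the virgin compression line:
S_c = C_c·H/(1+e₀)·log₁₀(σ'_f/σ'_0) = 0.36×5.6/(1+0.86)×log₁₀(132.58/62.978)
    = 1.0839 × 0.32329 = 0.3504 m

S_c ≈ 0.35 m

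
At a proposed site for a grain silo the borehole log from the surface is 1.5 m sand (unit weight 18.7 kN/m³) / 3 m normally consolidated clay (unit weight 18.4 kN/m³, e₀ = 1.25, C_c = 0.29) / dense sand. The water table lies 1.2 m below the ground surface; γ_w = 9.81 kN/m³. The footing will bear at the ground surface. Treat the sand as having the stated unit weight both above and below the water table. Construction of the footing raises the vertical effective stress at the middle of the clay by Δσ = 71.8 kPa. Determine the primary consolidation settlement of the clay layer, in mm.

Mid-depth of clay below the ground surface: z = 1.5 + 3/2 = 3 m.
Total vertical stress at mid-clay: σ_v = 18.7×1.5 + 18.4×1.5 = 55.65 kPa.
Pore pressure: u = 9.81×(3 − 1.2) = 17.658 kPa.
Initial effective stress: σ'_0 = σ_v − u = 55.65 − 17.658 = 37.992 kPa.
Final effective stress: σ'_f = σ'_0 + Δσ = 37.992 + 71.8 = 109.79 kPa.
Normally consolidated clay, so the full stress increment lies on the virgin compression line:
S_c = C_c·H/(1+e₀)·log₁₀(σ'_f/σ'_0) = 0.29×3/(1+1.25)×log₁₀(109.79/37.992)
    = 0.38667 × 0.46087 = 0.1782 m

S_c ≈ 178 mm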